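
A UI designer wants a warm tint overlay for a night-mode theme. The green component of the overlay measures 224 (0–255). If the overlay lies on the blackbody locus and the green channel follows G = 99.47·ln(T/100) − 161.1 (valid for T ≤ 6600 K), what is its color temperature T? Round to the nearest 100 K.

4800 K

ln t = (224 + 161.1) / 99.47 = 3.8715.
t = e^3.8715 = 48.015.
T = 100·t = 4802 K → 4800 K to the nearest 100 K.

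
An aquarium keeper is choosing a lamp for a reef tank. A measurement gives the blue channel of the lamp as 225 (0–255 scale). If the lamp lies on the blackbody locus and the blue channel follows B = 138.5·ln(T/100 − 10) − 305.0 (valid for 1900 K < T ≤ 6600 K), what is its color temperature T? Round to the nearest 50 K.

5600 K

ln(t − 10) = (225 + 305.0) / 138.5 = 3.8267.
t − 10 = e^3.8267 = 45.911, so t = 55.911.
T = 100·t = 5591 K → 5600 K to the nearest 50 K.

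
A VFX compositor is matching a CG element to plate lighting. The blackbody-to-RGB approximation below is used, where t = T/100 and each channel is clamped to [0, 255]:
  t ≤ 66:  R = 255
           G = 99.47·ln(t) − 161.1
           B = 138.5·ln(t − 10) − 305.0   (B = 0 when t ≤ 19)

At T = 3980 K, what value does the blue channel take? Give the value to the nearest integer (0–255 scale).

t = 3980/100 = 39.8; the t ≤ 66 branch applies.
B = 138.5·ln(39.8 − 10) − 305.0 = 138.5·ln 29.8 − 305.0 = 138.5·3.3945 − 305.0 = 165.139.
Rounded: 165.

165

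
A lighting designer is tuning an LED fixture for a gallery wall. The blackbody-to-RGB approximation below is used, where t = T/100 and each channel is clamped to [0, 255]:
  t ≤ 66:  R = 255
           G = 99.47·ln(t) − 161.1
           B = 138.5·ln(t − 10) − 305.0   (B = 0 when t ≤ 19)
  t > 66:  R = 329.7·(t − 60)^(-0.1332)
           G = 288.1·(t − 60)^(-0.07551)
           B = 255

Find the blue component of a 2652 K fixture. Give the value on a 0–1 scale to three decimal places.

0.327

t = 2652/100 = 26.52; the t ≤ 66 branch applies.
B = 138.5·ln(26.52 − 10) − 305.0 = 138.5·ln 16.52 − 305.0 = 138.5·2.8046 − 305.0 = 83.433.
On a 0–1 scale: 83.433/255 = 0.3272 → 0.327.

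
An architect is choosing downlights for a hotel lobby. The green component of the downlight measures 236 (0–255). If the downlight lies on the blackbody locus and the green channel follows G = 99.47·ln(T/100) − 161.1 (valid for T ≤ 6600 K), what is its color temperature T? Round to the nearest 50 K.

ln t = (236 + 161.1) / 99.47 = 3.9922.
t = e^3.9922 = 54.172.
T = 100·t = 5417 K → 5400 K to the nearest 50 K.

5400 K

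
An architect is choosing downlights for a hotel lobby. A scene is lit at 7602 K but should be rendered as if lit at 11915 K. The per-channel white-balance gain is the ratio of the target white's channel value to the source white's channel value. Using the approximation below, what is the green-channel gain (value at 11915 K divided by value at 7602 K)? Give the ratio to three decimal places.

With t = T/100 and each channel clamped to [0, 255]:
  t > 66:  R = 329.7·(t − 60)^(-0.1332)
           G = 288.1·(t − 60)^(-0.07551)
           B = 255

0.906

At 7602 K (t = 76.02):
  G = 288.1·(76.02 − 60)^(-0.07551) = 288.1·16.02^(-0.07551) = 288.1·0.81103 = 233.657.
At 11915 K (t = 119.15):
  G = 288.1·(119.15 − 60)^(-0.07551) = 288.1·59.15^(-0.07551) = 288.1·0.73485 = 211.711.
Gain = 211.711 / 233.657 = 0.9061 → 0.906.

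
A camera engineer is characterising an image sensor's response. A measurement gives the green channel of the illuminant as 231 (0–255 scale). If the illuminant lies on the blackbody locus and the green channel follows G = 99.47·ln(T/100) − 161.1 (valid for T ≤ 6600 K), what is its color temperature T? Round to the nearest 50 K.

ln t = (231 + 161.1) / 99.47 = 3.9419.
t = e^3.9419 = 51.516.
T = 100·t = 5152 K → 5150 K to the nearest 50 K.

5150 K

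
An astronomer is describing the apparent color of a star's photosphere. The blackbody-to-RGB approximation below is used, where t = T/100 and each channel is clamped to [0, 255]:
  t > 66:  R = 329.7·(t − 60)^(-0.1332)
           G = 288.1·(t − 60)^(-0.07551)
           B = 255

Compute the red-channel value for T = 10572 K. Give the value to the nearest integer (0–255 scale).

198

t = 10572/100 = 105.72; the t > 66 branch applies.
R = 329.7·(105.72 − 60)^(-0.1332) = 329.7·45.72^(-0.1332) = 329.7·0.60100 = 198.149.
Rounded: 198.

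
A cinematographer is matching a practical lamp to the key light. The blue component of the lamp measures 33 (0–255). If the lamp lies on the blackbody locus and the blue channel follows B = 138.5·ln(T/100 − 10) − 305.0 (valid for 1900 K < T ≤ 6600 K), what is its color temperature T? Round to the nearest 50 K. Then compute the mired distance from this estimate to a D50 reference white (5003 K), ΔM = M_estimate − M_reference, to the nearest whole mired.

ln(t − 10) = (33 + 305.0) / 138.5 = 2.4404.
t − 10 = e^2.4404 = 11.478, so t = 21.478.
T = 100·t = 2148 K → 2150 K to the nearest 50 K.
M_estimate = 10⁶/2150 = 465.12; M_reference = 10⁶/5003 = 199.88.
ΔM = 465.12 − 199.88 = 265.24 → +265 mireds.

+265 mireds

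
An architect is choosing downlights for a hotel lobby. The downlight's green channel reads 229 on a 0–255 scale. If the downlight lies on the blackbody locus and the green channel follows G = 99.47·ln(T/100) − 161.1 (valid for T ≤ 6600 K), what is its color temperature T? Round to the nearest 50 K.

5050 K

ln t = (229 + 161.1) / 99.47 = 3.9218.
t = e^3.9218 = 50.491.
T = 100·t = 5049 K → 5050 K to the nearest 50 K.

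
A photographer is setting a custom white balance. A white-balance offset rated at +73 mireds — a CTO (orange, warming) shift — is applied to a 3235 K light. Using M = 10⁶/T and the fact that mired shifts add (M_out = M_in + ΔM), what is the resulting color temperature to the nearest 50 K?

2600 K

M_in = 10⁶/3235 = 309.12 mireds.
M_out = 309.12 + (+73) = 382.12 mireds.
T_out = 10⁶/382.12 = 2617.0 K → 2600 K.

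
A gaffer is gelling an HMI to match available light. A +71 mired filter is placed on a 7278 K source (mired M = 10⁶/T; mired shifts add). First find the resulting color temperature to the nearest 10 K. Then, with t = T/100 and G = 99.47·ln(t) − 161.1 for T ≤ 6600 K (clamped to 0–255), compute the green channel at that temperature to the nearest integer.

224

M_in = 10⁶/7278 = 137.40; M_out = 137.40 + (+71) = 208.40.
T_out = 10⁶/208.40 = 4798.5 K → 4800 K; t = 48.
G = 99.47·ln 48 − 161.1 = 99.47·3.8712 − 161.1 = 223.968.
Rounded: 224.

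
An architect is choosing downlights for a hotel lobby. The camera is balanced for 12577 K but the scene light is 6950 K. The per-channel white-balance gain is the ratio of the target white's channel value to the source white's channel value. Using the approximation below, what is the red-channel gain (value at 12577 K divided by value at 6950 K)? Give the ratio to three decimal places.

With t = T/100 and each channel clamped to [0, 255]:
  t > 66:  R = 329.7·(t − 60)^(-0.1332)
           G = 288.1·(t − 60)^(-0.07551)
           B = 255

At 6950 K (t = 69.5):
  R = 329.7·(69.5 − 60)^(-0.1332) = 329.7·9.5^(-0.1332) = 329.7·0.74091 = 244.279.
At 12577 K (t = 125.77):
  R = 329.7·(125.77 − 60)^(-0.1332) = 329.7·65.77^(-0.1332) = 329.7·0.57258 = 188.781.
Gain = 188.781 / 244.279 = 0.7728 → 0.773.

0.773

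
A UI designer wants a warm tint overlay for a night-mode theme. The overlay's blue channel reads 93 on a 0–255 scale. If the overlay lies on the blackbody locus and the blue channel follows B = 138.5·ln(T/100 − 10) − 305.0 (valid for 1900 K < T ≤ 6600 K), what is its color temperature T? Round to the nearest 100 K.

2800 K

ln(t − 10) = (93 + 305.0) / 138.5 = 2.8736.
t − 10 = e^2.8736 = 17.701, so t = 27.701.
T = 100·t = 2770 K → 2800 K to the nearest 100 K.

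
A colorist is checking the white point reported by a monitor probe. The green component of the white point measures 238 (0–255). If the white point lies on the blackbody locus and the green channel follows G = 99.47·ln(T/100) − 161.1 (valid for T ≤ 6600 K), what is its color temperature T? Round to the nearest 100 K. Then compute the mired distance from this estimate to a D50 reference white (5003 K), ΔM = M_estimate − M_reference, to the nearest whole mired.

-18 mireds

ln t = (238 + 161.1) / 99.47 = 4.0123.
t = e^4.0123 = 55.272.
T = 100·t = 5527 K → 5500 K to the nearest 100 K.
M_estimate = 10⁶/5500 = 181.82; M_reference = 10⁶/5003 = 199.88.
ΔM = 181.82 − 199.88 = -18.06 → -18 mireds.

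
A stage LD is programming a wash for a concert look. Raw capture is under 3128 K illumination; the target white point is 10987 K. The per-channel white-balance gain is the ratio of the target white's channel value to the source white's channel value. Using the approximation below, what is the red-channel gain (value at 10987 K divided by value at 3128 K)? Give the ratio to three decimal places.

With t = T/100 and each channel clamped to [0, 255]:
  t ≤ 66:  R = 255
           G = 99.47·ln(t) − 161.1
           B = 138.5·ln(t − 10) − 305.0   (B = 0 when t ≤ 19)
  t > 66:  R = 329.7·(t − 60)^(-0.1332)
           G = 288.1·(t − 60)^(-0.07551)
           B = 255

At 3128 K (t = 31.28):
  R = 255 by definition for t ≤ 66.
At 10987 K (t = 109.87):
  R = 329.7·(109.87 − 60)^(-0.1332) = 329.7·49.87^(-0.1332) = 329.7·0.59408 = 195.869.
Gain = 195.869 / 255.000 = 0.7681 → 0.768.

0.768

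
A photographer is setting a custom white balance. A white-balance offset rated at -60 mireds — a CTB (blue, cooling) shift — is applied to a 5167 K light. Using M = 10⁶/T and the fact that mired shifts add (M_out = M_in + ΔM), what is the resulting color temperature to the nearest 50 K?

7500 K

M_in = 10⁶/5167 = 193.54 mireds.
M_out = 193.54 + (-60) = 133.54 mireds.
T_out = 10⁶/133.54 = 7488.6 K → 7500 K.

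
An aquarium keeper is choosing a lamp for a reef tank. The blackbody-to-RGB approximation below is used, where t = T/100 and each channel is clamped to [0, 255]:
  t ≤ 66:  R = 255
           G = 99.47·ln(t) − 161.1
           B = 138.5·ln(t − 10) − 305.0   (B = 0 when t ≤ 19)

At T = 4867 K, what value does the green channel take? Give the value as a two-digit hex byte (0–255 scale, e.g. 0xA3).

t = 4867/100 = 48.67; the t ≤ 66 branch applies.
G = 99.47·ln 48.67 − 161.1 = 99.47·3.8851 − 161.1 = 225.347.
Rounded: 225; in hex, 0xE1.

0xE1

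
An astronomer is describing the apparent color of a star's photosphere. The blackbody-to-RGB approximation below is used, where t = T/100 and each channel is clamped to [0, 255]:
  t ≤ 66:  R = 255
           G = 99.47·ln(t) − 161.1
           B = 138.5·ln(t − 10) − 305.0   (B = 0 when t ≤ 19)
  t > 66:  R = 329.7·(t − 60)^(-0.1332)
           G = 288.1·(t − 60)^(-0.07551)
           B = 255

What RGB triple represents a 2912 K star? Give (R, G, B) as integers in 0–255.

t = 2912/100 = 29.12; the t ≤ 66 branch applies.
R = 255 by definition for t ≤ 66.
G = 99.47·ln 29.12 − 161.1 = 99.47·3.3714 − 161.1 = 174.256.
B = 138.5·ln(29.12 − 10) − 305.0 = 138.5·ln 19.12 − 305.0 = 138.5·2.9507 − 305.0 = 103.677.
Rounded: (255, 174, 104).

(255, 174, 104)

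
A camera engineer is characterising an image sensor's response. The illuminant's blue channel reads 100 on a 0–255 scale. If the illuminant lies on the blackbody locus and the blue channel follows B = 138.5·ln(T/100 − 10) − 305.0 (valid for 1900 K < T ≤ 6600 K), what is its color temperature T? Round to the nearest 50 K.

2850 K

ln(t − 10) = (100 + 305.0) / 138.5 = 2.9242.
t − 10 = e^2.9242 = 18.619, so t = 28.619.
T = 100·t = 2862 K → 2850 K to the nearest 50 K.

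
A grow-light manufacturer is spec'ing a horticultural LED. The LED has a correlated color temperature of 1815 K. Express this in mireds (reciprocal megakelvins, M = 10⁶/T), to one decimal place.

M = 10⁶ / 1815 = 550.964 → 551.0 mireds.

551.0 mireds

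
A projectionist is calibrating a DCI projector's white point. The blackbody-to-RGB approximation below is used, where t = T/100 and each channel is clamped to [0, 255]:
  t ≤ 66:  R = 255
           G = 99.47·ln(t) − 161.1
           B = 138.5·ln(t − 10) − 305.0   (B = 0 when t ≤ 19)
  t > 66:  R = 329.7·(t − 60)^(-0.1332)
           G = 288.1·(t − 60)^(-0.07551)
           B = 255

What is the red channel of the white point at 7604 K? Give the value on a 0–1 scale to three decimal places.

0.893

t = 7604/100 = 76.04; the t > 66 branch applies.
R = 329.7·(76.04 − 60)^(-0.1332) = 329.7·16.04^(-0.1332) = 329.7·0.69098 = 227.817.
On a 0–1 scale: 227.817/255 = 0.8934 → 0.893.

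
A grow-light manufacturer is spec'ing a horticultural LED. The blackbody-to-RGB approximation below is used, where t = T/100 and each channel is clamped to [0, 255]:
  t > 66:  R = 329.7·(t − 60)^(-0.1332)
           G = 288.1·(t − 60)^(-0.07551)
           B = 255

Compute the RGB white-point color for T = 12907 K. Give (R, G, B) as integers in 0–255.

t = 12907/100 = 129.07; the t > 66 branch applies.
R = 329.7·(129.07 − 60)^(-0.1332) = 329.7·69.07^(-0.1332) = 329.7·0.56886 = 187.554.
G = 288.1·(129.07 − 60)^(-0.07551) = 288.1·69.07^(-0.07551) = 288.1·0.72630 = 209.247.
B = 255 by definition for t > 66.
Rounded: (188, 209, 255).

(188, 209, 255)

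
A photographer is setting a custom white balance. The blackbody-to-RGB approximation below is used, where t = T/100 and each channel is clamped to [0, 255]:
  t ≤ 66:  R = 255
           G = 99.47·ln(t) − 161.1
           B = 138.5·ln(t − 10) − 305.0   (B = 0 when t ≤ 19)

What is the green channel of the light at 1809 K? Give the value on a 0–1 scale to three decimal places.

0.498

t = 1809/100 = 18.09; the t ≤ 66 branch applies.
G = 99.47·ln 18.09 − 161.1 = 99.47·2.8954 − 161.1 = 126.901.
On a 0–1 scale: 126.901/255 = 0.4977 → 0.498.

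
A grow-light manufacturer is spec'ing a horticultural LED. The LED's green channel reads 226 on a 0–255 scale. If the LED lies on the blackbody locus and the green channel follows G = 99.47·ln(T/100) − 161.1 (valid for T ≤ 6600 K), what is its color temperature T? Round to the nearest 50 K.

ln t = (226 + 161.1) / 99.47 = 3.8916.
t = e^3.8916 = 48.990.
T = 100·t = 4899 K → 4900 K to the nearest 50 K.

4900 K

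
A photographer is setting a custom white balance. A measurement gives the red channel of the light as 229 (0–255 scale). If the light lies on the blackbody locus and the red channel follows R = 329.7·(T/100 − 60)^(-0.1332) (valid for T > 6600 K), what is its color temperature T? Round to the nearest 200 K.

(t − 60)^(-0.1332) = 229/329.7 = 0.69457.
t − 60 = 0.69457^(1/-0.1332) = 0.69457^(-7.508) = 15.428, so t = 75.428.
T = 100·t = 7543 K → 7600 K to the nearest 200 K.

7600 K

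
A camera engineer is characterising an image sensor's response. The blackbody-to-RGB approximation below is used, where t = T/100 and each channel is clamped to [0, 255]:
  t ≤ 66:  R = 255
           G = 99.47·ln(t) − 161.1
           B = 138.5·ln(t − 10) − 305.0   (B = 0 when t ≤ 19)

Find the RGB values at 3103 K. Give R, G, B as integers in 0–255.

R=255, G=181, B=117

t = 3103/100 = 31.03; the t ≤ 66 branch applies.
R = 255 by definition for t ≤ 66.
G = 99.47·ln 31.03 − 161.1 = 99.47·3.4350 − 161.1 = 180.575.
B = 138.5·ln(31.03 − 10) − 305.0 = 138.5·ln 21.03 − 305.0 = 138.5·3.0459 − 305.0 = 116.864.
Rounded: (255, 181, 117).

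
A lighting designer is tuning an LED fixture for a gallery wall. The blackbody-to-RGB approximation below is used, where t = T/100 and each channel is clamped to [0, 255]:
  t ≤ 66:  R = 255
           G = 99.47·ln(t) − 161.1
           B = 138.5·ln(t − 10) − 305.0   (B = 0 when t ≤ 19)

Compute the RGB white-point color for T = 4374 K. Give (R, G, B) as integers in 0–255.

t = 4374/100 = 43.74; the t ≤ 66 branch applies.
R = 255 by definition for t ≤ 66.
G = 99.47·ln 43.74 − 161.1 = 99.47·3.7783 − 161.1 = 214.724.
B = 138.5·ln(43.74 − 10) − 305.0 = 138.5·ln 33.74 − 305.0 = 138.5·3.5187 − 305.0 = 182.338.
Rounded: (255, 215, 182).

(255, 215, 182)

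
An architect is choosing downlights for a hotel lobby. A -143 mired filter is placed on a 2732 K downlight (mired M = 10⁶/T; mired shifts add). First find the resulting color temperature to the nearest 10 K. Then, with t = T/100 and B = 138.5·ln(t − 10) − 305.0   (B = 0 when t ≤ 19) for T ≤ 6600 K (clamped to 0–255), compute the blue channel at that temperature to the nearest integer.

187

M_in = 10⁶/2732 = 366.03; M_out = 366.03 + (-143) = 223.03.
T_out = 10⁶/223.03 = 4483.7 K → 4480 K; t = 44.8.
B = 138.5·ln(44.8 − 10) − 305.0 = 138.5·ln 34.8 − 305.0 = 138.5·3.5496 − 305.0 = 186.622.
Rounded: 187.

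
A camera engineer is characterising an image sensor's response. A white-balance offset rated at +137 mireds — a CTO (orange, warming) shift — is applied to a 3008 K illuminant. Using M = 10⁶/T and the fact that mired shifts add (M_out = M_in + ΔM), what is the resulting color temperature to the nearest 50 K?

2150 K

M_in = 10⁶/3008 = 332.45 mireds.
M_out = 332.45 + (+137) = 469.45 mireds.
T_out = 10⁶/469.45 = 2130.2 K → 2150 K.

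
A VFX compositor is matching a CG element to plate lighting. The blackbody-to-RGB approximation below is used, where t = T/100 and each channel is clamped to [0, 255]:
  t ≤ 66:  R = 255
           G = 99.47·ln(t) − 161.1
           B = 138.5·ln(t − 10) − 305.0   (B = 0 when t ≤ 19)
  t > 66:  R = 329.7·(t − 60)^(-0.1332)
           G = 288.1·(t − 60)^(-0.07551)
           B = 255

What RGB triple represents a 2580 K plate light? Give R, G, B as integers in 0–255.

t = 2580/100 = 25.8; the t ≤ 66 branch applies.
R = 255 by definition for t ≤ 66.
G = 99.47·ln 25.8 − 161.1 = 99.47·3.2504 − 161.1 = 162.215.
B = 138.5·ln(25.8 − 10) − 305.0 = 138.5·ln 15.8 − 305.0 = 138.5·2.7600 − 305.0 = 77.261.
Rounded: (255, 162, 77).

R=255, G=162, B=77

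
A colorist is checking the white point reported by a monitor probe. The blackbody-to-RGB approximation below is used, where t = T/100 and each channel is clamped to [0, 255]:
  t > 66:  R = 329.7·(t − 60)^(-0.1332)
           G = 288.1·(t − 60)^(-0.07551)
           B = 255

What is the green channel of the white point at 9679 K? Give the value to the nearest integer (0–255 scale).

219

t = 9679/100 = 96.79; the t > 66 branch applies.
G = 288.1·(96.79 − 60)^(-0.07551) = 288.1·36.79^(-0.07551) = 288.1·0.76168 = 219.440.
Rounded: 219.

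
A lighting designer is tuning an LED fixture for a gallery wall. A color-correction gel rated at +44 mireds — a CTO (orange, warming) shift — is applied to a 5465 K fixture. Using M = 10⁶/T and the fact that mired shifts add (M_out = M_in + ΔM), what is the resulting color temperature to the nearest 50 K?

4400 K

M_in = 10⁶/5465 = 182.98 mireds.
M_out = 182.98 + (+44) = 226.98 mireds.
T_out = 10⁶/226.98 = 4405.6 K → 4400 K.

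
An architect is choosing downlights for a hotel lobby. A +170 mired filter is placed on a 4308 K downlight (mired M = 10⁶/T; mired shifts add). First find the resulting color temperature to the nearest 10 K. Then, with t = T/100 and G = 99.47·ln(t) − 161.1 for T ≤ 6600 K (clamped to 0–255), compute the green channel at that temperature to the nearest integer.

M_in = 10⁶/4308 = 232.13; M_out = 232.13 + (+170) = 402.13.
T_out = 10⁶/402.13 = 2486.8 K → 2490 K; t = 24.9.
G = 99.47·ln 24.9 − 161.1 = 99.47·3.2149 − 161.1 = 158.683.
Rounded: 159.

159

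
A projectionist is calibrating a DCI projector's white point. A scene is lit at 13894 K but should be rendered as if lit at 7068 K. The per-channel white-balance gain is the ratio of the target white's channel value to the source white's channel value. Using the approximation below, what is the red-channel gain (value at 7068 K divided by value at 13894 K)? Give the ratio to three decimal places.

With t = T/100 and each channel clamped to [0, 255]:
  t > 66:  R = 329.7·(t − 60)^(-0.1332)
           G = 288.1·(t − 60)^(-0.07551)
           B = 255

At 13894 K (t = 138.94):
  R = 329.7·(138.94 − 60)^(-0.1332) = 329.7·78.94^(-0.1332) = 329.7·0.55883 = 184.246.
At 7068 K (t = 70.68):
  R = 329.7·(70.68 − 60)^(-0.1332) = 329.7·10.68^(-0.1332) = 329.7·0.72945 = 240.499.
Gain = 240.499 / 184.246 = 1.3053 → 1.305.

1.305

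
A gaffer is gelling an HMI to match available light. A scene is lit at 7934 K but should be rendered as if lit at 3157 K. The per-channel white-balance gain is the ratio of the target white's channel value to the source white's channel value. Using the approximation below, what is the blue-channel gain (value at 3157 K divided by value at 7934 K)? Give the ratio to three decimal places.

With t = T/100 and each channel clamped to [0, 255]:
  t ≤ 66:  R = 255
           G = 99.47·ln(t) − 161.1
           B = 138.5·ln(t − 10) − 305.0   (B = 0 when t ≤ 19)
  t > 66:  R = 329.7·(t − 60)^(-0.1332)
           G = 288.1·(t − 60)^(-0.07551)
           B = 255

0.472

At 7934 K (t = 79.34):
  B = 255 by definition for t > 66.
At 3157 K (t = 31.57):
  B = 138.5·ln(31.57 − 10) − 305.0 = 138.5·ln 21.57 − 305.0 = 138.5·3.0713 − 305.0 = 120.376.
Gain = 120.376 / 255.000 = 0.4721 → 0.472.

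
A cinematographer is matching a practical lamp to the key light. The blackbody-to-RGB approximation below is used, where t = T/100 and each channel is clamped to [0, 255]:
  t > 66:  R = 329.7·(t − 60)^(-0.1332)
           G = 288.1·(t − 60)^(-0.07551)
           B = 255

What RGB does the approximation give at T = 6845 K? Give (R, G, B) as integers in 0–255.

(248, 245, 255)

t = 6845/100 = 68.45; the t > 66 branch applies.
R = 329.7·(68.45 − 60)^(-0.1332) = 329.7·8.45^(-0.1332) = 329.7·0.75256 = 248.120.
G = 288.1·(68.45 − 60)^(-0.07551) = 288.1·8.45^(-0.07551) = 288.1·0.85116 = 245.220.
B = 255 by definition for t > 66.
Rounded: (248, 245, 255).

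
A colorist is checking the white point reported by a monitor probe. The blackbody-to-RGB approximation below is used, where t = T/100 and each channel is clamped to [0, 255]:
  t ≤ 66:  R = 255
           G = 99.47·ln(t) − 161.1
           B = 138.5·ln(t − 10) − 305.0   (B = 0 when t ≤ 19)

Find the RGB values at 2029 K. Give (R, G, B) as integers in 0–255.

(255, 138, 18)

t = 2029/100 = 20.29; the t ≤ 66 branch applies.
R = 255 by definition for t ≤ 66.
G = 99.47·ln 20.29 − 161.1 = 99.47·3.0101 − 161.1 = 138.317.
B = 138.5·ln(20.29 − 10) − 305.0 = 138.5·ln 10.29 − 305.0 = 138.5·2.3312 − 305.0 = 17.867.
Rounded: (255, 138, 18).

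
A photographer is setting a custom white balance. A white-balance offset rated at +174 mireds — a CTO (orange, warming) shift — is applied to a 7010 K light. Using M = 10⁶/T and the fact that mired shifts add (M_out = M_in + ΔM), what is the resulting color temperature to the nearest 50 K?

3150 K

M_in = 10⁶/7010 = 142.65 mireds.
M_out = 142.65 + (+174) = 316.65 mireds.
T_out = 10⁶/316.65 = 3158.0 K → 3150 K.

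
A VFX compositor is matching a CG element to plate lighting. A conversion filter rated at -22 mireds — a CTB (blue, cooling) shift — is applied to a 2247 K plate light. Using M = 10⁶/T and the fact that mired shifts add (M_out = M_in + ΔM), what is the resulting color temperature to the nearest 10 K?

2360 K

M_in = 10⁶/2247 = 445.04 mireds.
M_out = 445.04 + (-22) = 423.04 mireds.
T_out = 10⁶/423.04 = 2363.9 K → 2360 K.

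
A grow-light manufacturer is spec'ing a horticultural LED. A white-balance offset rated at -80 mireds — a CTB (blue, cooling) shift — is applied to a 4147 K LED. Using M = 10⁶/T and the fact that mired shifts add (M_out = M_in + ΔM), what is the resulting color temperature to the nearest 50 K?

M_in = 10⁶/4147 = 241.14 mireds.
M_out = 241.14 + (-80) = 161.14 mireds.
T_out = 10⁶/161.14 = 6205.9 K → 6200 K.

6200 K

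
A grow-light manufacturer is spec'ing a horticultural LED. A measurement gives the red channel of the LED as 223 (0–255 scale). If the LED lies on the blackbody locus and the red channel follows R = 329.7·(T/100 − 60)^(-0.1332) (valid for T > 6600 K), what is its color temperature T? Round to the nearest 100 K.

(t − 60)^(-0.1332) = 223/329.7 = 0.67637.
t − 60 = 0.67637^(1/-0.1332) = 0.67637^(-7.508) = 18.831, so t = 78.831.
T = 100·t = 7883 K → 7900 K to the nearest 100 K.

7900 K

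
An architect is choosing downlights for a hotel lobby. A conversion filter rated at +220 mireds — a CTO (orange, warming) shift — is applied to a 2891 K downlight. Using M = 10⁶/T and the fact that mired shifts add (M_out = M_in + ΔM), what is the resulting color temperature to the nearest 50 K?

1750 K

M_in = 10⁶/2891 = 345.90 mireds.
M_out = 345.90 + (+220) = 565.90 mireds.
T_out = 10⁶/565.90 = 1767.1 K → 1750 K.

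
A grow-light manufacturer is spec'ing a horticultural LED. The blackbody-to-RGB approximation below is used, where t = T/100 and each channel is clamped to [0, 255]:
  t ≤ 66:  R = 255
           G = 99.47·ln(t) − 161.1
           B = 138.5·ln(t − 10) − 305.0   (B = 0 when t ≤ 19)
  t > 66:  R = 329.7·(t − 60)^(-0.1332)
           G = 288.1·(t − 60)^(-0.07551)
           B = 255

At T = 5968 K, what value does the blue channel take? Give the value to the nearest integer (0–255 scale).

236

t = 5968/100 = 59.68; the t ≤ 66 branch applies.
B = 138.5·ln(59.68 − 10) − 305.0 = 138.5·ln 49.68 − 305.0 = 138.5·3.9056 − 305.0 = 235.926.
Rounded: 236.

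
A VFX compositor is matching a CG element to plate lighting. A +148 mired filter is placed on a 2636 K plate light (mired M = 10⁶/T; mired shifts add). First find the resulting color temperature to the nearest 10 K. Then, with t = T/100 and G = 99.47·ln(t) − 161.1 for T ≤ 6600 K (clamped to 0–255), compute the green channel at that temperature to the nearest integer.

132

M_in = 10⁶/2636 = 379.36; M_out = 379.36 + (+148) = 527.36.
T_out = 10⁶/527.36 = 1896.2 K → 1900 K; t = 19.
G = 99.47·ln 19 − 161.1 = 99.47·2.9444 − 161.1 = 131.783.
Rounded: 132.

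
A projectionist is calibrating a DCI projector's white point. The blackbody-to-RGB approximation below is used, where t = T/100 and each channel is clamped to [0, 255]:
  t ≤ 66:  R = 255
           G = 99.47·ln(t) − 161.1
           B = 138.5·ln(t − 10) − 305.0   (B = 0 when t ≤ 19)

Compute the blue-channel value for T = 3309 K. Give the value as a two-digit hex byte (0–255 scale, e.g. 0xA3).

0x82

t = 3309/100 = 33.09; the t ≤ 66 branch applies.
B = 138.5·ln(33.09 − 10) − 305.0 = 138.5·ln 23.09 − 305.0 = 138.5·3.1394 − 305.0 = 129.807.
Rounded: 130; in hex, 0x82.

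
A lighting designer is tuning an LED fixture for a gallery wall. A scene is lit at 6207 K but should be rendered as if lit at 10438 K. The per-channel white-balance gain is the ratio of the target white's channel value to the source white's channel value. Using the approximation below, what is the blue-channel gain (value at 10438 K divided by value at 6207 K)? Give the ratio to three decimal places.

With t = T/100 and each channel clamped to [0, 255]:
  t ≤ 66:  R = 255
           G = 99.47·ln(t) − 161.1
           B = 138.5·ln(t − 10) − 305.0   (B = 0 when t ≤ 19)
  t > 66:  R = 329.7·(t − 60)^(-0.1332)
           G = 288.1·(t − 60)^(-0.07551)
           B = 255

1.052

At 6207 K (t = 62.07):
  B = 138.5·ln(62.07 − 10) − 305.0 = 138.5·ln 52.07 − 305.0 = 138.5·3.9526 − 305.0 = 242.434.
At 10438 K (t = 104.38):
  B = 255 by definition for t > 66.
Gain = 255.000 / 242.434 = 1.0518 → 1.052.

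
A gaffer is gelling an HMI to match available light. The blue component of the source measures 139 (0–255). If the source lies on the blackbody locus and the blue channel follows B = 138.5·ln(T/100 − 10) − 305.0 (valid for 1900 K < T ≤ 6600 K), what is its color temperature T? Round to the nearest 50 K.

3450 K

ln(t − 10) = (139 + 305.0) / 138.5 = 3.2058.
t − 10 = e^3.2058 = 24.675, so t = 34.675.
T = 100·t = 3467 K → 3450 K to the nearest 50 K.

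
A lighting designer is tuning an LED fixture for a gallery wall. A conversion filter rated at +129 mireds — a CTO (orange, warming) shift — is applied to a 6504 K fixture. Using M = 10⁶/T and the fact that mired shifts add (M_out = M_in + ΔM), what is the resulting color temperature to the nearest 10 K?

M_in = 10⁶/6504 = 153.75 mireds.
M_out = 153.75 + (+129) = 282.75 mireds.
T_out = 10⁶/282.75 = 3536.7 K → 3540 K.

3540 K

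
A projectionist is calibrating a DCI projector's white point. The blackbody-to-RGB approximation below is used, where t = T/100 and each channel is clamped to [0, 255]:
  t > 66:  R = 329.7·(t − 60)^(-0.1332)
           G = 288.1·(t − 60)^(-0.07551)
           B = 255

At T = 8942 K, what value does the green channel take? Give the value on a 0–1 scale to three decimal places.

t = 8942/100 = 89.42; the t > 66 branch applies.
G = 288.1·(89.42 − 60)^(-0.07551) = 288.1·29.42^(-0.07551) = 288.1·0.77465 = 223.175.
On a 0–1 scale: 223.175/255 = 0.8752 → 0.875.

0.875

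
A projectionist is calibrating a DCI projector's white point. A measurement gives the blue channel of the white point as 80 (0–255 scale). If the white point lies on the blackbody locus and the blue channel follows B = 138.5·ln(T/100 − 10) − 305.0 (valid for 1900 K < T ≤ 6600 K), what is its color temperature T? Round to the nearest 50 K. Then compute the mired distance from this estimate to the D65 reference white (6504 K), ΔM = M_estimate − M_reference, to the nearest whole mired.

+231 mireds

ln(t − 10) = (80 + 305.0) / 138.5 = 2.7798.
t − 10 = e^2.7798 = 16.116, so t = 26.116.
T = 100·t = 2612 K → 2600 K to the nearest 50 K.
M_estimate = 10⁶/2600 = 384.62; M_reference = 10⁶/6504 = 153.75.
ΔM = 384.62 − 153.75 = 230.86 → +231 mireds.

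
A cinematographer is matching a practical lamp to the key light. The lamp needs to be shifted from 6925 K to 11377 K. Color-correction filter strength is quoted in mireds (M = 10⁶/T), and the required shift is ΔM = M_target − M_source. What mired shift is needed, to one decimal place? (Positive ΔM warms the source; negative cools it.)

M_source = 10⁶/6925 = 144.404; M_target = 10⁶/11377 = 87.897.
ΔM = 87.897 − 144.404 = -56.508 → -56.5 mireds, a cooling shift.

-56.5 mireds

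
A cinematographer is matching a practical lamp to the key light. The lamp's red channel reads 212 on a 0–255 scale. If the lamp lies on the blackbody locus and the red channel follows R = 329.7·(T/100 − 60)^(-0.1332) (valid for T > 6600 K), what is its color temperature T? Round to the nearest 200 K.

8800 K

(t − 60)^(-0.1332) = 212/329.7 = 0.64301.
t − 60 = 0.64301^(1/-0.1332) = 0.64301^(-7.508) = 27.530, so t = 87.530.
T = 100·t = 8753 K → 8800 K to the nearest 200 K.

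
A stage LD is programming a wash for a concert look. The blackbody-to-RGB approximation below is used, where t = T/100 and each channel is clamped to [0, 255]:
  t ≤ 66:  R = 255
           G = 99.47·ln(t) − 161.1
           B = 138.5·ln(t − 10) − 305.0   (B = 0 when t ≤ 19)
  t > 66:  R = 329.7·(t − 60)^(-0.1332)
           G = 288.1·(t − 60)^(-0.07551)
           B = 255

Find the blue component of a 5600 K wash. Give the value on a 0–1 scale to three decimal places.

t = 5600/100 = 56; the t ≤ 66 branch applies.
B = 138.5·ln(56 − 10) − 305.0 = 138.5·ln 46 − 305.0 = 138.5·3.8286 − 305.0 = 225.267.
On a 0–1 scale: 225.267/255 = 0.8834 → 0.883.

0.883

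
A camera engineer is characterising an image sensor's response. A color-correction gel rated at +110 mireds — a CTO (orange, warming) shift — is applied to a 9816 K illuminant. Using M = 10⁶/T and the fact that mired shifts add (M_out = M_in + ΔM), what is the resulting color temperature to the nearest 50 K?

M_in = 10⁶/9816 = 101.87 mireds.
M_out = 101.87 + (+110) = 211.87 mireds.
T_out = 10⁶/211.87 = 4719.8 K → 4700 K.

4700 K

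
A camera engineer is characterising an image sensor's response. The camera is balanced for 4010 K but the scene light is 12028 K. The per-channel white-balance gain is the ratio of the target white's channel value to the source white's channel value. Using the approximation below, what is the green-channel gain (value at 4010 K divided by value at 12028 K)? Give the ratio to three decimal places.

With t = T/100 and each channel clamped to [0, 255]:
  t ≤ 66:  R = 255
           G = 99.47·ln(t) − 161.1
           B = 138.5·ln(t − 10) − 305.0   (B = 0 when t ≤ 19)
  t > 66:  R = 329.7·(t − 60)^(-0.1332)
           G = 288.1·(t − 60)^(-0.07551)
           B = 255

At 12028 K (t = 120.28):
  G = 288.1·(120.28 − 60)^(-0.07551) = 288.1·60.28^(-0.07551) = 288.1·0.73380 = 211.408.
At 4010 K (t = 40.1):
  G = 99.47·ln 40.1 − 161.1 = 99.47·3.6914 − 161.1 = 206.081.
Gain = 206.081 / 211.408 = 0.9748 → 0.975.

0.975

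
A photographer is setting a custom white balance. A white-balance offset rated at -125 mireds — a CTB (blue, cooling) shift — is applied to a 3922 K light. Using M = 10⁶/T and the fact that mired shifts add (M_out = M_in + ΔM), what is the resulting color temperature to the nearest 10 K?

7690 K

M_in = 10⁶/3922 = 254.97 mireds.
M_out = 254.97 + (-125) = 129.97 mireds.
T_out = 10⁶/129.97 = 7694.0 K → 7690 K.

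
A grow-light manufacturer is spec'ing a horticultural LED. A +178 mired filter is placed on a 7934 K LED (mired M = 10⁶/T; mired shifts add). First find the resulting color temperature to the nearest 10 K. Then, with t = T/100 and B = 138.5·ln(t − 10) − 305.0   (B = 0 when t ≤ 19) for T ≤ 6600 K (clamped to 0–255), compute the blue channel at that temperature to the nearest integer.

129

M_in = 10⁶/7934 = 126.04; M_out = 126.04 + (+178) = 304.04.
T_out = 10⁶/304.04 = 3289.0 K → 3290 K; t = 32.9.
B = 138.5·ln(32.9 − 10) − 305.0 = 138.5·ln 22.9 − 305.0 = 138.5·3.1311 − 305.0 = 128.662.
Rounded: 129.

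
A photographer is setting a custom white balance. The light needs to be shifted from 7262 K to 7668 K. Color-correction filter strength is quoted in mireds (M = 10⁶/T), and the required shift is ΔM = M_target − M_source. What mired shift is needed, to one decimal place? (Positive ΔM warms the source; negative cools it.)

-7.3 mireds

M_source = 10⁶/7262 = 137.703; M_target = 10⁶/7668 = 130.412.
ΔM = 130.412 − 137.703 = -7.291 → -7.3 mireds, a cooling shift.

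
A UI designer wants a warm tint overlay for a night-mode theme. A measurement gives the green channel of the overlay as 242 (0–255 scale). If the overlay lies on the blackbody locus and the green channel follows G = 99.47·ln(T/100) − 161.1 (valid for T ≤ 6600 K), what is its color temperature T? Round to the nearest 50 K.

ln t = (242 + 161.1) / 99.47 = 4.0525.
t = e^4.0525 = 57.540.
T = 100·t = 5754 K → 5750 K to the nearest 50 K.

5750 K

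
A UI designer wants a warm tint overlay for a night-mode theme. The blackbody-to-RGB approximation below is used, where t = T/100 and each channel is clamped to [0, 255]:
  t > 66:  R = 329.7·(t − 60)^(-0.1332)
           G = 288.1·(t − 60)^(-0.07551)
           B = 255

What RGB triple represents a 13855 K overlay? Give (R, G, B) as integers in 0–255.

t = 13855/100 = 138.55; the t > 66 branch applies.
R = 329.7·(138.55 − 60)^(-0.1332) = 329.7·78.55^(-0.1332) = 329.7·0.55920 = 184.368.
G = 288.1·(138.55 − 60)^(-0.07551) = 288.1·78.55^(-0.07551) = 288.1·0.71928 = 207.224.
B = 255 by definition for t > 66.
Rounded: (184, 207, 255).

(184, 207, 255)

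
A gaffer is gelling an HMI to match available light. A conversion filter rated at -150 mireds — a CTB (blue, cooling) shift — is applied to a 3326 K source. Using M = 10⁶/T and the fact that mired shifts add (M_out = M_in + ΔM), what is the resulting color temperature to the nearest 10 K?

6640 K

M_in = 10⁶/3326 = 300.66 mireds.
M_out = 300.66 + (-150) = 150.66 mireds.
T_out = 10⁶/150.66 = 6637.4 K → 6640 K.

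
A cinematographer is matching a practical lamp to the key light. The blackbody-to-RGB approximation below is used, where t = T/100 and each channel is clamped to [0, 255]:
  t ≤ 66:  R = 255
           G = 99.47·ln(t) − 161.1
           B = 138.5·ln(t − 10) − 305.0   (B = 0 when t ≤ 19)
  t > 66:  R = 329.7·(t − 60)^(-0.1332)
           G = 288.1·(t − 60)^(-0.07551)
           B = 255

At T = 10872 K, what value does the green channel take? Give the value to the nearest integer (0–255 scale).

215

t = 10872/100 = 108.72; the t > 66 branch applies.
G = 288.1·(108.72 − 60)^(-0.07551) = 288.1·48.72^(-0.07551) = 288.1·0.74569 = 214.835.
Rounded: 215.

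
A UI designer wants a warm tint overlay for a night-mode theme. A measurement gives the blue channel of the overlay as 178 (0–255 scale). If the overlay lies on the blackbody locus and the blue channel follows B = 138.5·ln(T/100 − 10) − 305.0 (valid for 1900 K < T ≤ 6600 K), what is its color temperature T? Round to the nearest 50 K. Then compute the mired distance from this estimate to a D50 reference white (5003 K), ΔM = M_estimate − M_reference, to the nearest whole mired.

+35 mireds

ln(t − 10) = (178 + 305.0) / 138.5 = 3.4874.
t − 10 = e^3.4874 = 32.700, so t = 42.700.
T = 100·t = 4270 K → 4250 K to the nearest 50 K.
M_estimate = 10⁶/4250 = 235.29; M_reference = 10⁶/5003 = 199.88.
ΔM = 235.29 − 199.88 = 35.41 → +35 mireds.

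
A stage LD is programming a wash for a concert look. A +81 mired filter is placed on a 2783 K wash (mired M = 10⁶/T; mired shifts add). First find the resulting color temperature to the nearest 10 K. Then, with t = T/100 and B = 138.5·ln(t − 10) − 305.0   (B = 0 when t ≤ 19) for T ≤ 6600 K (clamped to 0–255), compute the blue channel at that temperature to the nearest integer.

M_in = 10⁶/2783 = 359.32; M_out = 359.32 + (+81) = 440.32.
T_out = 10⁶/440.32 = 2271.1 K → 2270 K; t = 22.7.
B = 138.5·ln(22.7 − 10) − 305.0 = 138.5·ln 12.7 − 305.0 = 138.5·2.5416 − 305.0 = 47.012.
Rounded: 47.

47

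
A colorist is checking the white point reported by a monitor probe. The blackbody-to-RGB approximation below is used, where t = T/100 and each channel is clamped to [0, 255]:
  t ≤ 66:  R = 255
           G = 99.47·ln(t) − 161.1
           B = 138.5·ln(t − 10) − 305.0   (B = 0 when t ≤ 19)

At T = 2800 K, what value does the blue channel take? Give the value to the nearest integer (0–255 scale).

t = 2800/100 = 28; the t ≤ 66 branch applies.
B = 138.5·ln(28 − 10) − 305.0 = 138.5·ln 18 − 305.0 = 138.5·2.8904 − 305.0 = 95.316.
Rounded: 95.

95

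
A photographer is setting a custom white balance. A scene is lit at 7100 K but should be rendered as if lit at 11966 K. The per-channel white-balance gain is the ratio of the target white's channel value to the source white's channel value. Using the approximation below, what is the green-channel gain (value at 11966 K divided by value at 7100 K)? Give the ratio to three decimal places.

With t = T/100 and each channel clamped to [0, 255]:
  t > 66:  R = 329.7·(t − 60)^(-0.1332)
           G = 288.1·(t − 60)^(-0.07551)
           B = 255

At 7100 K (t = 71):
  G = 288.1·(71 − 60)^(-0.07551) = 288.1·11^(-0.07551) = 288.1·0.83438 = 240.385.
At 11966 K (t = 119.66):
  G = 288.1·(119.66 − 60)^(-0.07551) = 288.1·59.66^(-0.07551) = 288.1·0.73438 = 211.574.
Gain = 211.574 / 240.385 = 0.8801 → 0.880.

0.880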